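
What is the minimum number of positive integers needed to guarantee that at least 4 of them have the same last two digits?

301

There are 100 possible two-digit endings acting as pigeonholes.
With 100 × 3 = 300 positive integers we could place exactly 3 in each, with no class reaching 4.
One more forces some class to hold 4, so 300 + 1 = 301.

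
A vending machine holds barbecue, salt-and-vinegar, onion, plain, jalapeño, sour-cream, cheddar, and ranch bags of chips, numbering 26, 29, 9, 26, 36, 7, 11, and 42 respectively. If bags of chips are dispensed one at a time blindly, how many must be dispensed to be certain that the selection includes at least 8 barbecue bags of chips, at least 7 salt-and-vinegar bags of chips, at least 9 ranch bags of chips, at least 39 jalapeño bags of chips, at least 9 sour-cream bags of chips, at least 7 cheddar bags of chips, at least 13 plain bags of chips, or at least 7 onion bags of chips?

89

The worst case stops just short of every target: 7 barbecue, 6 salt-and-vinegar, 6 onion, 12 plain, all 36 jalapeño, all 7 sour-cream, 6 cheddar, 8 ranch — 7 + 6 + 6 + 12 + 36 + 7 + 6 + 8 = 88 bags of chips.
One more bag of chips must push some flavor to its target, so 88 + 1 = 89.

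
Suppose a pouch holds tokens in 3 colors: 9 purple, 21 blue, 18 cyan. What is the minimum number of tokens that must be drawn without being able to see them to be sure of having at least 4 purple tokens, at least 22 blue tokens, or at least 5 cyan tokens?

29

The worst case stops just short of every target: 3 purple, 21 blue, 4 cyan — 3 + 21 + 4 = 28 tokens.
One more token must push some color to its target, so 28 + 1 = 29.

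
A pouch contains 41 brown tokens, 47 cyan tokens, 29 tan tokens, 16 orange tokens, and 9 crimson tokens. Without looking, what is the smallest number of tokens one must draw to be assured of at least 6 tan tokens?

119

To avoid tan tokens as long as possible, exhaust the other 4 colors first.
The worst case draws every non-tan token first: 41 + 47 + 16 + 9 = 113.
The next 6 draws are then forced to be tan, giving 113 + 6 = 119.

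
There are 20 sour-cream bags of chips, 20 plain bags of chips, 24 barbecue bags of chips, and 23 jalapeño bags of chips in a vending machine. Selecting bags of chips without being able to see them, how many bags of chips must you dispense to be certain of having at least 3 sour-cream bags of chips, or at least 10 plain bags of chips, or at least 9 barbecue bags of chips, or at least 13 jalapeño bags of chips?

The worst case stops just short of every target: 2 sour-cream, 9 plain, 8 barbecue, 12 jalapeño — 2 + 9 + 8 + 12 = 31 bags of chips.
One more bag of chips must push some flavor to its target, so 31 + 1 = 32.

32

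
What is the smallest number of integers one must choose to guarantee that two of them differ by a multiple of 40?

Two integers differ by a multiple of 40 exactly when they share a remainder mod 40.
There are 40 residue classes mod 40, so 40 integers can all lie in distinct classes.
One more integer must repeat a residue, giving a difference divisible by 40. So n = 40 + 1 = 41.

41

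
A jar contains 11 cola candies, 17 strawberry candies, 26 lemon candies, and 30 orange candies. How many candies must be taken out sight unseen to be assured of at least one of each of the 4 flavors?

74

The hardest flavor to obtain is cola: we could draw every other candy first — 84 − 11 = 73 candies — without a single cola one.
The next draw must be cola, so 73 + 1 = 74.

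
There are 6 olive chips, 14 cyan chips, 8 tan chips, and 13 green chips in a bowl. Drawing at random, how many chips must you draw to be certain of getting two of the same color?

5

The worst case takes 1 chip of each color without reaching 2 of any: 4 × 1 = 4.
The next chip must bring some color to 2, so 4 + 1 = 5.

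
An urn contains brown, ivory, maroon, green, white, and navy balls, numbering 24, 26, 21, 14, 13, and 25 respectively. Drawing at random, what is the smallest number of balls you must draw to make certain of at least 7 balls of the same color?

37

Treat the 6 colors as pigeonholes.
The worst case takes 6 balls of each color without reaching 7 of any: 6 × 6 = 36.
The next ball must bring some color to 7, so 36 + 1 = 37.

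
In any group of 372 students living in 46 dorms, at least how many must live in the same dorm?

9

The 372 students fall into 46 dorms.
If each of the 46 dorms held at most 8, the total would be at most 46 × 8 = 368 < 372, a contradiction.
So at least one holds ⌈372/46⌉ = 9.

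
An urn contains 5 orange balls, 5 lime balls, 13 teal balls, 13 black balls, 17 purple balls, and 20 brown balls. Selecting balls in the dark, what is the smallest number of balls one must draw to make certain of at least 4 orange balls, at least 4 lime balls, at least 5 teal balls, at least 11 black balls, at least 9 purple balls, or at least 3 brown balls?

The worst case stops just short of every target: 3 orange, 3 lime, 4 teal, 10 black, 8 purple, 2 brown — 3 + 3 + 4 + 10 + 8 + 2 = 30 balls.
One more ball must push some color to its target, so 30 + 1 = 31.

31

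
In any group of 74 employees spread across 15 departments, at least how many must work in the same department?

If each of the 15 departments held at most 4, the total would be at most 15 × 4 = 60 < 74, a contradiction.
So at least one holds ⌈74/15⌉ = 5.

5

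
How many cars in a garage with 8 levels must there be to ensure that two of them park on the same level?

9

There are 8 levels acting as pigeonholes.
With 8 cars we could place one in each, avoiding any repeat.
One more forces some class to hold 2, so 8 + 1 = 9.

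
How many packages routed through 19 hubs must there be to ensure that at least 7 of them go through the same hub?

There are 19 hubs acting as pigeonholes.
With 19 × 6 = 114 packages we could place exactly 6 in each, with no class reaching 7.
One more forces some class to hold 7, so 114 + 1 = 115.

115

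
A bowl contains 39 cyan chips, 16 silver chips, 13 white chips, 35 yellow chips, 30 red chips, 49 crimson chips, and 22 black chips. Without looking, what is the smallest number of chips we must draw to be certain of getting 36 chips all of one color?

Treat the 7 colors as pigeonholes.
In the worst case we take at most 35 of each color, but all 16 silver, all 13 white, all 30 red, and all 22 black (fewer than 35), giving 35 + 16 + 13 + 35 + 30 + 35 + 22 = 186.
One more chip then forces some color to 36, so 186 + 1 = 187.

187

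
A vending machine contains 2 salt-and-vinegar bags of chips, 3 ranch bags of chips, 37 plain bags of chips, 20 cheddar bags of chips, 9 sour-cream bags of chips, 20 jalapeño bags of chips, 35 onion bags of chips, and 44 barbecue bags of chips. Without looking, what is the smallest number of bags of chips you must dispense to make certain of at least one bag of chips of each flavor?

The hardest flavor to obtain is salt-and-vinegar: we could draw every other bag of chips first — 170 − 2 = 168 bags of chips — without a single salt-and-vinegar one.
The next draw must be salt-and-vinegar, so 168 + 1 = 169.

169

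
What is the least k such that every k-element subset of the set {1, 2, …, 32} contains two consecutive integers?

17

Partition {1, …, 32} into 16 pairs: {1,2}, {3,4}, …, {31,32}.
Choosing 16 integers — say the 16 even numbers 2, 4, …, 32 — takes one from each pair and avoids the property.
Choosing 17 forces two into the same pair by pigeonhole, and those are consecutive. So 17.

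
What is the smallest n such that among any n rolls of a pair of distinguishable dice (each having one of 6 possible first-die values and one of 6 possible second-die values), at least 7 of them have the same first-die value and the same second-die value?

There are 6 × 6 = 36 (first-die value, second-die value) combinations acting as pigeonholes.
With 36 × 6 = 216 rolls of a pair of distinguishable dice we could place exactly 6 in each, with no (first-die value, second-die value) pair reaching 7.
One more forces some (first-die value, second-die value) pair to hold 7, so 216 + 1 = 217.

217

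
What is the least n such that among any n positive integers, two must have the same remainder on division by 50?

Two integers differ by a multiple of 50 exactly when they share a remainder mod 50.
There are 50 residue classes mod 50, so 50 integers can all lie in distinct classes.
One more integer must repeat a residue, giving a difference divisible by 50. So n = 50 + 1 = 51.

51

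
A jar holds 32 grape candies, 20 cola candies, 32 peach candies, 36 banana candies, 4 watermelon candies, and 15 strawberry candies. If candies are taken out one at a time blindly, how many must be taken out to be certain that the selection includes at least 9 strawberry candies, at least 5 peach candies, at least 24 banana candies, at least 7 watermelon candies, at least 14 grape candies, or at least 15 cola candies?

The worst case stops just short of every target: 13 grape, 14 cola, 4 peach, 23 banana, all 4 watermelon, 8 strawberry — 13 + 14 + 4 + 23 + 4 + 8 = 66 candies.
One more candy must push some flavor to its target, so 66 + 1 = 67.

67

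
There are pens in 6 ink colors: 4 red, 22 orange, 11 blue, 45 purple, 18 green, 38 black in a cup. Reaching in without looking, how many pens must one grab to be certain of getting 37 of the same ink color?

128

Treat the 6 ink colors as pigeonholes.
In the worst case we take at most 36 of each ink color, but all 4 red, all 22 orange, all 11 blue, and all 18 green (fewer than 36), giving 4 + 22 + 11 + 36 + 18 + 36 = 127.
One more pen then forces some ink color to 37, so 127 + 1 = 128.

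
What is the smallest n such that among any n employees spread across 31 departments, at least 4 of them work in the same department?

94

There are 31 departments acting as pigeonholes.
With 31 × 3 = 93 employees we could place exactly 3 in each, with no class reaching 4.
One more forces some class to hold 4, so 93 + 1 = 94.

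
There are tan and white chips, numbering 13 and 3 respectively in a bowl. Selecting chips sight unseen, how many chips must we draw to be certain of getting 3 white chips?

16

To avoid white chips as long as possible, exhaust the other 1 color first.
The worst case draws every non-white chip first: 13.
The next 3 draws are then forced to be white, giving 13 + 3 = 16.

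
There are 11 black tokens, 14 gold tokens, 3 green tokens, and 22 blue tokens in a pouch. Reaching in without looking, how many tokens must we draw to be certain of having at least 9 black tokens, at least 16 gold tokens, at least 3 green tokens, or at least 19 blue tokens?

43

The worst case stops just short of every target: 8 black, all 14 gold, 2 green, 18 blue — 8 + 14 + 2 + 18 = 42 tokens.
One more token must push some color to its target, so 42 + 1 = 43.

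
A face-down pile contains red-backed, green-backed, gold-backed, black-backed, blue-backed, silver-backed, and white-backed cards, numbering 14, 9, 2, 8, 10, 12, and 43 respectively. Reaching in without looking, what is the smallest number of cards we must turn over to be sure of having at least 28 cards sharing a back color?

83

In the worst case we take at most 27 of each back color, but all 14 red-backed, all 9 green-backed, all 2 gold-backed, all 8 black-backed, all 10 blue-backed, and all 12 silver-backed (fewer than 27), giving 14 + 9 + 2 + 8 + 10 + 12 + 27 = 82.
One more card then forces some back color to 28, so 82 + 1 = 83.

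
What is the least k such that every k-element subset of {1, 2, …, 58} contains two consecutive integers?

Partition {1, …, 58} into 29 pairs: {1,2}, {3,4}, …, {57,58}.
Choosing 29 integers — say the 29 even numbers 2, 4, …, 58 — takes one from each pair and avoids the property.
Choosing 30 forces two into the same pair by pigeonhole, and those are consecutive. So 30.

30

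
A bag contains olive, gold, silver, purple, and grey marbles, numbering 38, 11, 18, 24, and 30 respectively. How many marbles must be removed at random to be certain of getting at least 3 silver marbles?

To avoid silver marbles as long as possible, exhaust the other 4 colors first.
The worst case draws every non-silver marble first: 38 + 11 + 24 + 30 = 103.
The next 3 draws are then forced to be silver, giving 103 + 3 = 106.

106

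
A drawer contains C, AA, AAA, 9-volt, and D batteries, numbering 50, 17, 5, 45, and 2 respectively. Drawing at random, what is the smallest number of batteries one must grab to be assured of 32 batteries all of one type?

87

Treat the 5 types as pigeonholes.
In the worst case we take at most 31 of each type, but all 17 AA, all 5 AAA, and all 2 D (fewer than 31), giving 31 + 17 + 5 + 31 + 2 = 86.
One more battery then forces some type to 32, so 86 + 1 = 87.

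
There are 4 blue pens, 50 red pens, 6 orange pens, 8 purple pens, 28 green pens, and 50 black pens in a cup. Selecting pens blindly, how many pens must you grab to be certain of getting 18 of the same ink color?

70

Treat the 6 ink colors as pigeonholes.
In the worst case we take at most 17 of each ink color, but all 4 blue, all 6 orange, and all 8 purple (fewer than 17), giving 4 + 17 + 6 + 8 + 17 + 17 = 69.
One more pen then forces some ink color to 18, so 69 + 1 = 70.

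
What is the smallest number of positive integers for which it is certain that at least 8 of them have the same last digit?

There are 10 possible last digits acting as pigeonholes.
With 10 × 7 = 70 positive integers we could place exactly 7 in each, with no class reaching 8.
One more forces some class to hold 8, so 70 + 1 = 71.

71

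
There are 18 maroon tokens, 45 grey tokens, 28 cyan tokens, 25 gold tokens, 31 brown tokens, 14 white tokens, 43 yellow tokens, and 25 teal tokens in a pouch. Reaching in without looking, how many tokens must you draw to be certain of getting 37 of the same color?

214

In the worst case we take at most 36 of each color, but all 18 maroon, all 28 cyan, all 25 gold, all 31 brown, all 14 white, and all 25 teal (fewer than 36), giving 18 + 36 + 28 + 25 + 31 + 14 + 36 + 25 = 213.
One more token then forces some color to 37, so 213 + 1 = 214.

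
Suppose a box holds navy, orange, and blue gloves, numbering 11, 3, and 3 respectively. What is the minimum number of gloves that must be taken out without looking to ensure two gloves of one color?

Treat the 3 colors as pigeonholes.
The worst case takes 1 glove of each color without reaching 2 of any: 3 × 1 = 3.
The next glove must bring some color to 2, so 3 + 1 = 4.

4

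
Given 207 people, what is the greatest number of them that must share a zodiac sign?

18

There are 12 zodiac signs, which serve as the pigeonholes.
If each of the 12 zodiac signs held at most 17, the total would be at most 12 × 17 = 204 < 207, a contradiction.
So at least one holds ⌈207/12⌉ = 18.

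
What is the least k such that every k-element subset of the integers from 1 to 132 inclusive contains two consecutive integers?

67

Partition {1, …, 132} into 66 pairs: {1,2}, {3,4}, …, {131,132}.
Choosing 66 integers — say the 66 even numbers 2, 4, …, 132 — takes one from each pair and avoids the property.
Choosing 67 forces two into the same pair by pigeonhole, and those are consecutive. So 67.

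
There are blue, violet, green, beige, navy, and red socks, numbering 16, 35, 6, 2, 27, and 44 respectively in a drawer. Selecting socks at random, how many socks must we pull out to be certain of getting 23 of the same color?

91

Treat the 6 colors as pigeonholes.
In the worst case we take at most 22 of each color, but all 16 blue, all 6 green, and all 2 beige (fewer than 22), giving 16 + 22 + 6 + 2 + 22 + 22 = 90.
One more sock then forces some color to 23, so 90 + 1 = 91.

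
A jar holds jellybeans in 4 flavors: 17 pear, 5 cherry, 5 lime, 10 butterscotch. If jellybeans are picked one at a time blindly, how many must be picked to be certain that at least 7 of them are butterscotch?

34

To avoid butterscotch jellybeans as long as possible, exhaust the other 3 flavors first.
The worst case draws every non-butterscotch jellybean first: 17 + 5 + 5 = 27.
The next 7 draws are then forced to be butterscotch, giving 27 + 7 = 34.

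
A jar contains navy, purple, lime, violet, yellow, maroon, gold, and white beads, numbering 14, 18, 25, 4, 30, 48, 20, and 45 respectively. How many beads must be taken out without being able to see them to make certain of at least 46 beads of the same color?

In the worst case we take at most 45 of each color, but all 14 navy, all 18 purple, all 25 lime, all 4 violet, all 30 yellow, and all 20 gold (fewer than 45), giving 14 + 18 + 25 + 4 + 30 + 45 + 20 + 45 = 201.
One more bead then forces some color to 46, so 201 + 1 = 202.

202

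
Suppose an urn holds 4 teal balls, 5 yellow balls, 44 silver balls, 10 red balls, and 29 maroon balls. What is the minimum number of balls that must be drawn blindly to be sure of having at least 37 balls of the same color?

85

Treat the 5 colors as pigeonholes.
In the worst case we take at most 36 of each color, but all 4 teal, all 5 yellow, all 10 red, and all 29 maroon (fewer than 36), giving 4 + 5 + 36 + 10 + 29 = 84.
One more ball then forces some color to 37, so 84 + 1 = 85.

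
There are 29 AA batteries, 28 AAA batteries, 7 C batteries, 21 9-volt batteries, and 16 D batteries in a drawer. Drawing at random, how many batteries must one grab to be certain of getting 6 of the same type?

The worst case takes 5 batteries of each type without reaching 6 of any: 5 × 5 = 25.
The next battery must bring some type to 6, so 25 + 1 = 26.

26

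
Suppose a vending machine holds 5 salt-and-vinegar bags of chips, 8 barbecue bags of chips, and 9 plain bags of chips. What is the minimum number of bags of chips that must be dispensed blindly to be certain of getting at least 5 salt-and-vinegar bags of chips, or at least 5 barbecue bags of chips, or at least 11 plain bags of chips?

The worst case stops just short of every target: 4 salt-and-vinegar, 4 barbecue, all 9 plain — 4 + 4 + 9 = 17 bags of chips.
One more bag of chips must push some flavor to its target, so 17 + 1 = 18.

18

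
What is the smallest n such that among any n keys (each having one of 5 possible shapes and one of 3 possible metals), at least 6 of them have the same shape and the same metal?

There are 5 × 3 = 15 (shape, metal) combinations acting as pigeonholes.
With 15 × 5 = 75 keys we could place exactly 5 in each, with no (shape, metal) pair reaching 6.
One more forces some (shape, metal) pair to hold 6, so 75 + 1 = 76.

76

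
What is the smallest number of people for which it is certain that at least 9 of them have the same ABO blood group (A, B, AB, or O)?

33

There are 4 ABO blood groups acting as pigeonholes.
With 4 × 8 = 32 people we could place exactly 8 in each, with no class reaching 9.
One more forces some class to hold 9, so 32 + 1 = 33.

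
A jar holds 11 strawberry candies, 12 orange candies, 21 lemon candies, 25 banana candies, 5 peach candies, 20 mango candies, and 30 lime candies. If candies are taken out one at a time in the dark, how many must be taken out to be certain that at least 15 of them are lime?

To avoid lime candies as long as possible, exhaust the other 6 flavors first.
The worst case draws every non-lime candy first: 11 + 12 + 21 + 25 + 5 + 20 = 94.
The next 15 draws are then forced to be lime, giving 94 + 15 = 109.

109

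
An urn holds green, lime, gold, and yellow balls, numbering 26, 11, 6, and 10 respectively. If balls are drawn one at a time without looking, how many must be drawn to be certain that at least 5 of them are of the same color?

17

The worst case takes 4 balls of each color without reaching 5 of any: 4 × 4 = 16.
The next ball must bring some color to 5, so 16 + 1 = 17.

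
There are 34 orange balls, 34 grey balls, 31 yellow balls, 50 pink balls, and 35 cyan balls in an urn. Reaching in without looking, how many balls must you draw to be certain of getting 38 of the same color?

Treat the 5 colors as pigeonholes.
In the worst case we take at most 37 of each color, but all 34 orange, all 34 grey, all 31 yellow, and all 35 cyan (fewer than 37), giving 34 + 34 + 31 + 37 + 35 = 171.
One more ball then forces some color to 38, so 171 + 1 = 172.

172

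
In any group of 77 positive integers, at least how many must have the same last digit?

8

There are 10 possible last digits, which serve as the pigeonholes.
If each of the 10 possible last digits held at most 7, the total would be at most 10 × 7 = 70 < 77, a contradiction.
So at least one holds ⌈77/10⌉ = 8.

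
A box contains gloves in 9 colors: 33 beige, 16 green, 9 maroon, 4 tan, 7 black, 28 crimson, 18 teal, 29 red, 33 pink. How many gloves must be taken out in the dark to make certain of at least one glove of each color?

The hardest color to obtain is tan: we could draw every other glove first — 177 − 4 = 173 gloves — without a single tan one.
The next draw must be tan, so 173 + 1 = 174.

174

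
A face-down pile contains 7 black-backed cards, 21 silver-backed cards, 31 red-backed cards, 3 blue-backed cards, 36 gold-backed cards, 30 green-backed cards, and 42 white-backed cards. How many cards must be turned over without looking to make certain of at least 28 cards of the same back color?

140

Treat the 7 back colors as pigeonholes.
In the worst case we take at most 27 of each back color, but all 7 black-backed, all 21 silver-backed, and all 3 blue-backed (fewer than 27), giving 7 + 21 + 27 + 3 + 27 + 27 + 27 = 139.
One more card then forces some back color to 28, so 139 + 1 = 140.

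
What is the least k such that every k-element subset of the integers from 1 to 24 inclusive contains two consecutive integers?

13

Partition {1, …, 24} into 12 pairs: {1,2}, {3,4}, …, {23,24}.
Choosing 12 integers — say the 12 even numbers 2, 4, …, 24 — takes one from each pair and avoids the property.
Choosing 13 forces two into the same pair by pigeonhole, and those are consecutive. So 13.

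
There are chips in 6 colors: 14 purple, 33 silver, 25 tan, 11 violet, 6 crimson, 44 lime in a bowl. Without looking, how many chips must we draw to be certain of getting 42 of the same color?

Treat the 6 colors as pigeonholes.
In the worst case we take at most 41 of each color, but all 14 purple, all 33 silver, all 25 tan, all 11 violet, and all 6 crimson (fewer than 41), giving 14 + 33 + 25 + 11 + 6 + 41 = 130.
One more chip then forces some color to 42, so 130 + 1 = 131.

131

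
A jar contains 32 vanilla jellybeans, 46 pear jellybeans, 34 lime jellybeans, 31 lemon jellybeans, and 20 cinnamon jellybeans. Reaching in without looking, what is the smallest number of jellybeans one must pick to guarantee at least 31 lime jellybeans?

160

To avoid lime jellybeans as long as possible, exhaust the other 4 flavors first.
The worst case draws every non-lime jellybean first: 32 + 46 + 31 + 20 = 129.
The next 31 draws are then forced to be lime, giving 129 + 31 = 160.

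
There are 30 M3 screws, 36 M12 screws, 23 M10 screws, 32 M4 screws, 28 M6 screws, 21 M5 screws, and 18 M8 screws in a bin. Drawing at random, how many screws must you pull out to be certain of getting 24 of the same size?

155

In the worst case we take at most 23 of each size, but all 21 M5 and all 18 M8 (fewer than 23), giving 23 + 23 + 23 + 23 + 23 + 21 + 18 = 154.
One more screw then forces some size to 24, so 154 + 1 = 155.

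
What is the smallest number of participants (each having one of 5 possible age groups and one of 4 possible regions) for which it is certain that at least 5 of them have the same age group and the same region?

There are 5 × 4 = 20 (age group, region) combinations acting as pigeonholes.
With 20 × 4 = 80 participants we could place exactly 4 in each, with no (age group, region) pair reaching 5.
One more forces some (age group, region) pair to hold 5, so 80 + 1 = 81.

81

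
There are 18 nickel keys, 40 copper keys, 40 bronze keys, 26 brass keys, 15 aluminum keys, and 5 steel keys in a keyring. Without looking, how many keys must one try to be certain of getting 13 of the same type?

66

In the worst case we take at most 12 of each type, but all 5 steel (fewer than 12), giving 12 + 12 + 12 + 12 + 12 + 5 = 65.
One more key then forces some type to 13, so 65 + 1 = 66.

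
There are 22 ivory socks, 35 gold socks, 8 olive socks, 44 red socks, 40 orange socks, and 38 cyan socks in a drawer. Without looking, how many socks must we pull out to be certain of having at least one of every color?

The hardest color to obtain is olive: we could draw every other sock first — 187 − 8 = 179 socks — without a single olive one.
The next draw must be olive, so 179 + 1 = 180.

180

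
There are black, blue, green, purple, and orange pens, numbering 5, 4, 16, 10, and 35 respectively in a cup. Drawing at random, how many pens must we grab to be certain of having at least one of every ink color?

67

The hardest ink color to obtain is blue: we could draw every other pen first — 70 − 4 = 66 pens — without a single blue one.
The next draw must be blue, so 66 + 1 = 67.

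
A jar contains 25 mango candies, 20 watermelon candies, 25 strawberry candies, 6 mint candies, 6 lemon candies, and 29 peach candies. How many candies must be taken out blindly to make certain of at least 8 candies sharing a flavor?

In the worst case we take at most 7 of each flavor, but all 6 mint and all 6 lemon (fewer than 7), giving 7 + 7 + 7 + 6 + 6 + 7 = 40.
One more candy then forces some flavor to 8, so 40 + 1 = 41.

41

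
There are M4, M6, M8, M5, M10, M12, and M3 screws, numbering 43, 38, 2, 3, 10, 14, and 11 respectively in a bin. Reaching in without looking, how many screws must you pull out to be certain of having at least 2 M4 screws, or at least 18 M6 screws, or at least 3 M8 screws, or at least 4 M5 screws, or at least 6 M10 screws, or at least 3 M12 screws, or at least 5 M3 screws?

35

The worst case stops just short of every target: 1 M4, 17 M6, 2 M8, 3 M5, 5 M10, 2 M12, 4 M3 — 1 + 17 + 2 + 3 + 5 + 2 + 4 = 34 screws.
One more screw must push some size to its target, so 34 + 1 = 35.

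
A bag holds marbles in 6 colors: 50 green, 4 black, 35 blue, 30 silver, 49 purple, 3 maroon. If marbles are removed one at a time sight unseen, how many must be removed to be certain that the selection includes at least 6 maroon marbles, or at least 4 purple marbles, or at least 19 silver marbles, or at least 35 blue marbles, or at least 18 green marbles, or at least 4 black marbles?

The worst case stops just short of every target: 17 green, 3 black, 34 blue, 18 silver, 3 purple, all 3 maroon — 17 + 3 + 34 + 18 + 3 + 3 = 78 marbles.
One more marble must push some color to its target, so 78 + 1 = 79.

79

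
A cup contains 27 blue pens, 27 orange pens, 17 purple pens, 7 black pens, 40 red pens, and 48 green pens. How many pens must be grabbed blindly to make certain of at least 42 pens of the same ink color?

160

Treat the 6 ink colors as pigeonholes.
In the worst case we take at most 41 of each ink color, but all 27 blue, all 27 orange, all 17 purple, all 7 black, and all 40 red (fewer than 41), giving 27 + 27 + 17 + 7 + 40 + 41 = 159.
One more pen then forces some ink color to 42, so 159 + 1 = 160.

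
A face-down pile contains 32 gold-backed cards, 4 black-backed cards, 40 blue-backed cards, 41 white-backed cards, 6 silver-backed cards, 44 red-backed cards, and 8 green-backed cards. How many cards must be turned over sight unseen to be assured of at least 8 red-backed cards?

139

The worst case draws every non-red-backed card first: 32 + 4 + 40 + 41 + 6 + 8 = 131.
The next 8 draws are then forced to be red-backed, giving 131 + 8 = 139.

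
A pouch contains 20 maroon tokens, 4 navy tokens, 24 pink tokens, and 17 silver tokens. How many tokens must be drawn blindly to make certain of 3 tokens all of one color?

9

The worst case takes 2 tokens of each color without reaching 3 of any: 4 × 2 = 8.
The next token must bring some color to 3, so 8 + 1 = 9.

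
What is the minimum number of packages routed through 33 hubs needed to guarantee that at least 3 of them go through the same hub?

67

There are 33 hubs acting as pigeonholes.
With 33 × 2 = 66 packages we could place exactly 2 in each, with no class reaching 3.
One more forces some class to hold 3, so 66 + 1 = 67.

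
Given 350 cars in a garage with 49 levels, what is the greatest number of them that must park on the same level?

The 350 cars fall into 49 levels.
If each of the 49 levels held at most 7, the total would be at most 49 × 7 = 343 < 350, a contradiction.
So at least one holds ⌈350/49⌉ = 8.

8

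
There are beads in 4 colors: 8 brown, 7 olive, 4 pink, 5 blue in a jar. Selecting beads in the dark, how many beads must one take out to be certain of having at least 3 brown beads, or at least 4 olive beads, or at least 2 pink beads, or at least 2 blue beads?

8

The worst case stops just short of every target: 2 brown, 3 olive, 1 pink, 1 blue — 2 + 3 + 1 + 1 = 7 beads.
One more bead must push some color to its target, so 7 + 1 = 8.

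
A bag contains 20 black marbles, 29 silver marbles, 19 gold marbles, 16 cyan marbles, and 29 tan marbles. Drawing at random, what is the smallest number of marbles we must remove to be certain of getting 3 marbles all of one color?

11

Treat the 5 colors as pigeonholes.
The worst case takes 2 marbles of each color without reaching 3 of any: 5 × 2 = 10.
The next marble must bring some color to 3, so 10 + 1 = 11.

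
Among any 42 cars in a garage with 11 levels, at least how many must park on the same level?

4

If each of the 11 levels held at most 3, the total would be at most 11 × 3 = 33 < 42, a contradiction.
So at least one holds ⌈42/11⌉ = 4.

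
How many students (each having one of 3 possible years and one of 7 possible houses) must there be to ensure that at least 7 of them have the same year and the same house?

127

There are 3 × 7 = 21 (year, house) combinations acting as pigeonholes.
With 21 × 6 = 126 students we could place exactly 6 in each, with no (year, house) pair reaching 7.
One more forces some (year, house) pair to hold 7, so 126 + 1 = 127.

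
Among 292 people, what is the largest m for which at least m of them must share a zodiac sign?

The 292 people fall into 12 zodiac signs.
If each of the 12 zodiac signs held at most 24, the total would be at most 12 × 24 = 288 < 292, a contradiction.
So at least one holds ⌈292/12⌉ = 25.

25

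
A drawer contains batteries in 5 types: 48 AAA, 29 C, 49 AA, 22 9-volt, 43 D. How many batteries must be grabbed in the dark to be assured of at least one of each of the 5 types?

The hardest type to obtain is 9-volt: we could draw every other battery first — 191 − 22 = 169 batteries — without a single 9-volt one.
The next draw must be 9-volt, so 169 + 1 = 170.

170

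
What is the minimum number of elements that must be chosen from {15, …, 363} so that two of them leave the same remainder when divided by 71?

72

Use the pigeonhole principle on residue classes: group the integers by remainder mod 71; there are 71 residue classes, each nonempty in this range.
Choosing one from each class (71 integers) avoids any shared remainder.
One more choice must repeat a class, so two differ by a multiple of 71. Hence 71 + 1 = 72.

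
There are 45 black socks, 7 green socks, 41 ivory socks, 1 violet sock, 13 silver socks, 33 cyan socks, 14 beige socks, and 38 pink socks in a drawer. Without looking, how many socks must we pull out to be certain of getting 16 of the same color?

Treat the 8 colors as pigeonholes.
In the worst case we take at most 15 of each color, but all 7 green, all 1 violet, all 13 silver, and all 14 beige (fewer than 15), giving 15 + 7 + 15 + 1 + 13 + 15 + 14 + 15 = 95.
One more sock then forces some color to 16, so 95 + 1 = 96.

96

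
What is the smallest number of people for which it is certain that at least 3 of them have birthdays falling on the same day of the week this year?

15

There are 7 days of the week acting as pigeonholes.
With 7 × 2 = 14 people we could place exactly 2 in each, with no class reaching 3.
One more forces some class to hold 3, so 14 + 1 = 15.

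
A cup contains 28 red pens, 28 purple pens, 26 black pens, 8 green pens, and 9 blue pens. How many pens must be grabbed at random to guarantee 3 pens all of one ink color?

The worst case takes 2 pens of each ink color without reaching 3 of any: 5 × 2 = 10.
The next pen must bring some ink color to 3, so 10 + 1 = 11.

11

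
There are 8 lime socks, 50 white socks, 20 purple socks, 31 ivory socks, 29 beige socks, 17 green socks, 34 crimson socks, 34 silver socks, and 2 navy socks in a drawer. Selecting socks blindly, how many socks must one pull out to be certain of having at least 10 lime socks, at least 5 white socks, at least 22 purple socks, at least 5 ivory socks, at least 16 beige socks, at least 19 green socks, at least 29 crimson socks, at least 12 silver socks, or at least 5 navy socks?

Each of the 9 colors has its own threshold; avoid all of them simultaneously.
The worst case stops just short of every target: all 8 lime, 4 white, all 20 purple, 4 ivory, 15 beige, all 17 green, 28 crimson, 11 silver, all 2 navy — 8 + 4 + 20 + 4 + 15 + 17 + 28 + 11 + 2 = 109 socks.
One more sock must push some color to its target, so 109 + 1 = 110.

110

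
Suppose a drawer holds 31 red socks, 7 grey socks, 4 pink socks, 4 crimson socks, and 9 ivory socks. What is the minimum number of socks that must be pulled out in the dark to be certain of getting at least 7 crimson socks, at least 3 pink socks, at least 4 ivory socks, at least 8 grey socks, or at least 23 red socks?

Each of the 5 colors has its own threshold; avoid all of them simultaneously.
The worst case stops just short of every target: 22 red, 7 grey, 2 pink, all 4 crimson, 3 ivory — 22 + 7 + 2 + 4 + 3 = 38 socks.
One more sock must push some color to its target, so 38 + 1 = 39.

39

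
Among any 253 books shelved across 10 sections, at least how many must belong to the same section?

If each of the 10 sections held at most 25, the total would be at most 10 × 25 = 250 < 253, a contradiction.
So at least one holds ⌈253/10⌉ = 26.

26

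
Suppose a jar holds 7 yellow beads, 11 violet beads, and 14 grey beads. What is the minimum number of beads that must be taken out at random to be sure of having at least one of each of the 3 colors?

The hardest color to obtain is yellow: we could draw every other bead first — 32 − 7 = 25 beads — without a single yellow one.
The next draw must be yellow, so 25 + 1 = 26.

26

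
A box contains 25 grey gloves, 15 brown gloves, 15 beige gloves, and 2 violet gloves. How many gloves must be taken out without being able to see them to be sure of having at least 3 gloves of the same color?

The worst case takes 2 gloves of each color without reaching 3 of any: 4 × 2 = 8.
The next glove must bring some color to 3, so 8 + 1 = 9.

9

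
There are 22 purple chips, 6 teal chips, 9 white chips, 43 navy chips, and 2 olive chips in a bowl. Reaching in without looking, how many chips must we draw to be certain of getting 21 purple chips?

81

The worst case draws every non-purple chip first: 6 + 9 + 43 + 2 = 60.
The next 21 draws are then forced to be purple, giving 60 + 21 = 81.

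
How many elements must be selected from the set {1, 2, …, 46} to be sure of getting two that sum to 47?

24

Partition {1, …, 46} into 23 pairs: {1,46}, {2,45}, …, {23,24}.
Choosing 23 integers — say the integers 1 through 23 — takes one from each pair and avoids the property.
Choosing 24 forces two into the same pair by pigeonhole, and those sum to 47. So 24.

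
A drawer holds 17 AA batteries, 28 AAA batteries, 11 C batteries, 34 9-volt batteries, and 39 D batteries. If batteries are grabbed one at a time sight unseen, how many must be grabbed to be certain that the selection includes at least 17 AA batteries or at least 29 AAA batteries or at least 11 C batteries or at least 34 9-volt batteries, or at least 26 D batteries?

113

The worst case stops just short of every target: 16 AA, 28 AAA, 10 C, 33 9-volt, 25 D — 16 + 28 + 10 + 33 + 25 = 112 batteries.
One more battery must push some type to its target, so 112 + 1 = 113.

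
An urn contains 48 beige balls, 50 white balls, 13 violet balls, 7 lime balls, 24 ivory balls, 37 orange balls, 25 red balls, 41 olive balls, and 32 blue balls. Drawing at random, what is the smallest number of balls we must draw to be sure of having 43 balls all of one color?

In the worst case we take at most 42 of each color, but all 13 violet, all 7 lime, all 24 ivory, all 37 orange, all 25 red, all 41 olive, and all 32 blue (fewer than 42), giving 42 + 42 + 13 + 7 + 24 + 37 + 25 + 41 + 32 = 263.
One more ball then forces some color to 43, so 263 + 1 = 264.

264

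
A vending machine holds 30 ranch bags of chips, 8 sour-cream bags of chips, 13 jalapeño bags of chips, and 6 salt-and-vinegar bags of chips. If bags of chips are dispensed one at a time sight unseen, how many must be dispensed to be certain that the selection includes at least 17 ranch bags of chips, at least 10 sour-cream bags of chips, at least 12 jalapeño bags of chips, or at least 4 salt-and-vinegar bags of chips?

The worst case stops just short of every target: 16 ranch, all 8 sour-cream, 11 jalapeño, 3 salt-and-vinegar — 16 + 8 + 11 + 3 = 38 bags of chips.
One more bag of chips must push some flavor to its target, so 38 + 1 = 39.

39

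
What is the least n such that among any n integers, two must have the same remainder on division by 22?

23

Two integers differ by a multiple of 22 exactly when they share a remainder mod 22.
There are 22 residue classes mod 22, so 22 integers can all lie in distinct classes.
One more integer must repeat a residue, giving a difference divisible by 22. So n = 22 + 1 = 23.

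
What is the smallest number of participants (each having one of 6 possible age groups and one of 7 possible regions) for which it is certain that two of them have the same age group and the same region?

43

There are 6 × 7 = 42 (age group, region) combinations acting as pigeonholes.
With 42 participants we could place one in each, avoiding any repeat.
One more forces some (age group, region) pair to hold 2, so 42 + 1 = 43.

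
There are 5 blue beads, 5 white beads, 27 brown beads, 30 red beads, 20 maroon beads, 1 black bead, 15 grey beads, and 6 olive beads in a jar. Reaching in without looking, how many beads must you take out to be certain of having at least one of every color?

The hardest color to obtain is black: we could draw every other bead first — 109 − 1 = 108 beads — without a single black one.
The next draw must be black, so 108 + 1 = 109.

109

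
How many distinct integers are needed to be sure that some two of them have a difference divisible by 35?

36

Two integers differ by a multiple of 35 exactly when they share a remainder mod 35.
There are 35 residue classes mod 35, so 35 integers can all lie in distinct classes.
One more integer must repeat a residue, giving a difference divisible by 35. So n = 35 + 1 = 36.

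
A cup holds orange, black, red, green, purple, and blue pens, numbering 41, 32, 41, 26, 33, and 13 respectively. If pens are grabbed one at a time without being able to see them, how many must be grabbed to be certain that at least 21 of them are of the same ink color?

114

In the worst case we take at most 20 of each ink color, but all 13 blue (fewer than 20), giving 20 + 20 + 20 + 20 + 20 + 13 = 113.
One more pen then forces some ink color to 21, so 113 + 1 = 114.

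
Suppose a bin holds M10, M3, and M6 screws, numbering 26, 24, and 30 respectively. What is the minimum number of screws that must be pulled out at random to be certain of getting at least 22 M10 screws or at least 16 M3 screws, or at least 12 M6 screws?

48

Each of the 3 sizes has its own threshold; avoid all of them simultaneously.
The worst case stops just short of every target: 21 M10, 15 M3, 11 M6 — 21 + 15 + 11 = 47 screws.
One more screw must push some size to its target, so 47 + 1 = 48.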